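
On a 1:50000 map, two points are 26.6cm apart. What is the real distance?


Real distance = map distance × scale
= 26.6cm × 50000
= 1330000 cm = 13300.0 m
= 13.300 km

13.300 km


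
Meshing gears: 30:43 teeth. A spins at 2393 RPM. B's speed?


Gear ratio = 30:43 = 30:43
RPM_B = RPM_A × (teeth_A / teeth_B)
= 2393 × (30/43)
= 1669.5 RPM

1669.5 RPM


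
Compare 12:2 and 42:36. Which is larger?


12/2 = 6.0000
42/36 = 1.1667
6.0000 > 1.1667, so 12:2 is greater
= 12:2

12:2


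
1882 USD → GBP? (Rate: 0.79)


Amount × rate = 1882 × 0.79
= 1486.78 GBP

1486.78 GBP


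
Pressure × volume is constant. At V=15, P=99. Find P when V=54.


Inverse proportion: x × y = constant
k = 15 × 99 = 1485
y₂ = k / 54 = 1485 / 54
= 27.50

27.50


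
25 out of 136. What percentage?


Percentage = (part / whole) × 100
= (25 / 136) × 100
≈ 18.38%

18.38%


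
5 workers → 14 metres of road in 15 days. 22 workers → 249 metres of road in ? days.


Days ∝ work / workers, so d₂ = d₁ × (m₁/m₂) × (w₂/w₁)
Workers factor (inverse): 5/22 ≈ 0.2273
Work factor (direct): 249/14 ≈ 17.7857
d₂ = 15 × 5/22 × 249/14 = (15 × 5 × 249) / (22 × 14) = 18675/308
≈ 60.63 days

60.63 days


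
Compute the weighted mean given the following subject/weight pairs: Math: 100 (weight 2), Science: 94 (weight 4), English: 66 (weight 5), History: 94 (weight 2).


Numerator = 100×2 + 94×4 + 66×5 + 94×2
= 200 + 376 + 330 + 188
= 1094
Total weight = 13
Weighted avg = 1094/13
= 84.15

84.15


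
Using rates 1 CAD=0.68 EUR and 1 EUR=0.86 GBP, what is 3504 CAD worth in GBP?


Step 1: 3504 CAD × 0.68 = 2382.72 EUR
Step 2: 2382.72 EUR × 0.86 = 2049.14 GBP
Implied rate CAD→GBP = 0.68 × 0.86 = 0.5848
= 2049.14 GBP

2049.14 GBP


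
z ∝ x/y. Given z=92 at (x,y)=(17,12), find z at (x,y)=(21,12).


z = k·x/y
Solve for k using the known point: k = z·y/x = 92×12/17 = 1104/17 ≈ 64.9412
Now evaluate at x=21, y=12:
z = k × 21 / 12 = (1104 × 21) / (17 × 12) = 23184/204
≈ 113.6471

113.6471


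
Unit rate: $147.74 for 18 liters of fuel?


Unit rate = total / quantity
= 147.74 / 18
= $8.21 per unit

$8.21 per unit


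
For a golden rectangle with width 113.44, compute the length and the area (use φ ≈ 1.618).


φ = (1 + √5) / 2 ≈ 1.618
Length = width × φ = 113.44 × 1.618 = 183.54592
≈ 183.55
Area = width × length = 113.44 × 183.54592 = 20821.4491648 ≈ 20821.45
= Length: 183.55, Area: 20821.45

Length: 183.55, Area: 20821.45


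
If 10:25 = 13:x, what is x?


Cross multiply: 10 × x = 25 × 13
10x = 325
x = 325 / 10
= 32.50

32.50


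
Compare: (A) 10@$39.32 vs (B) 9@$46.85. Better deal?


Deal A: $39.32/10 = $3.9320/unit
Deal B: $46.85/9 = $5.2056/unit
A is cheaper per unit
= Deal A

Deal A


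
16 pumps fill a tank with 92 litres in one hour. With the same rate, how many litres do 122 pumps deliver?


Direct proportion: y/x = constant
k = 92/16 = 5.7500
y₂ = k × 122 = 92 × 122 / 16 = 11224/16
= 701.50

701.50


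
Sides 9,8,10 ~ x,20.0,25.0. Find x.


Scale factor = 20.0/8 = 2.5
Missing side = 9 × 2.5
= 22.5

22.5


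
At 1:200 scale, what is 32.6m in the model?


Model size = real / scale
= 32.6 / 200
= 0.1630 m

0.1630 m


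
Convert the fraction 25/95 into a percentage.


Percentage = (part / whole) × 100
= (25 / 95) × 100
≈ 26.32%

26.32%


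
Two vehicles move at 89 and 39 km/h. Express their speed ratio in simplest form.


Ratio = 89:39
GCD = 1
Simplified = 89:39
Time ratio (same distance) = 39:89
Speed ratio = 89:39

89:39


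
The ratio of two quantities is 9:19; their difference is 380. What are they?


Let A = 9k, B = 19k.
19k - 9k = 380
10k = 380 → k = 380/10 = 38
A = 9×38 = 342, B = 19×38 = 722
= A = 342, B = 722

A = 342, B = 722


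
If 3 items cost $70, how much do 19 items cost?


Direct proportion: y/x = constant
k = 70/3 ≈ 23.3333
y₂ = k × 19 = 70 × 19 / 3 = 1330/3
≈ 443.33

443.33


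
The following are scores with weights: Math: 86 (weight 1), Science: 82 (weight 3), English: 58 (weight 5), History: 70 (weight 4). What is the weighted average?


Numerator = 86×1 + 82×3 + 58×5 + 70×4
= 86 + 246 + 290 + 280
= 902
Total weight = 13
Weighted avg = 902/13
= 69.38

69.38


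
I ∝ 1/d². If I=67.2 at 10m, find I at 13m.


I₁d₁² = I₂d₂²
I₂ = I₁ × (d₁/d₂)²
= 67.2 × (10/13)²
= 67.2 × 100/169
= 6720/169
≈ 39.7633

39.7633


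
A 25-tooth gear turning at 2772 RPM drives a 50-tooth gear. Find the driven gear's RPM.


Gear ratio = 25:50 = 1:2
RPM_B = RPM_A × (teeth_A / teeth_B)
= 2772 × (25/50)
= 1386.0 RPM

1386.0 RPM


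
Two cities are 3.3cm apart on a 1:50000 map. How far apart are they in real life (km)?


Real distance = map distance × scale
= 3.3cm × 50000
= 165000 cm = 1650.0 m
= 1.650 km

1.650 km


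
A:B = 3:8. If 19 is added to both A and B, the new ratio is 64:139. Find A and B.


Let A = 3k, B = 8k.
(3k + 19) / (8k + 19) = 64/139
Cross-multiply: 139(3k + 19) = 64(8k + 19)
417k + 2641 = 512k + 1216
417k - 512k = 1216 - 2641
-95k = -1425
k = -1425/-95 = 15
A = 3×15 = 45, B = 8×15 = 120
= A = 45, B = 120

A = 45, B = 120


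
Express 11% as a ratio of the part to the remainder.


11% means 11 parts out of 100; remainder = 89
Part : remainder = 11:89
GCD = 1
= 11:89

11:89


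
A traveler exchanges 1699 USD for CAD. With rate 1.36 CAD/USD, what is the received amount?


Amount × rate = 1699 × 1.36
= 2310.64 CAD

2310.64 CAD


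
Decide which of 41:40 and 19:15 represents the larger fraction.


41/40 = 1.0250
19/15 = 1.2667
1.0250 < 1.2667, so 41:40 is less
= 19:15

19:15


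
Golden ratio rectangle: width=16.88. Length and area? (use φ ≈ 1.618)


φ = (1 + √5) / 2 ≈ 1.618
Length = width × φ = 16.88 × 1.618 = 27.31184
≈ 27.31
Area = width × length = 16.88 × 27.31184 = 461.0238592 ≈ 461.02
= Length: 27.31, Area: 461.02

Length: 27.31, Area: 461.02


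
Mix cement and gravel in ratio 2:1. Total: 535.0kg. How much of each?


Total parts = 2 + 1 = 3
cement: 535.0 × 2/3 = 356.7kg
gravel: 535.0 × 1/3 = 178.3kg
= 356.7kg and 178.3kg

356.7kg and 178.3kg


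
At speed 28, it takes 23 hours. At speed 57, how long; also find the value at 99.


Inverse proportion: x × y = constant
k = 28 × 23 = 644
At x=57: k/57 = 11.30
At x=99: k/99 = 6.51
= 11.30 and 6.51

11.30 and 6.51


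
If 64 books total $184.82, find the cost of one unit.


Unit rate = total / quantity
= 184.82 / 64
= $2.89 per unit

$2.89 per unit


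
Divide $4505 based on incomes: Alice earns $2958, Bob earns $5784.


Total income = 2958 + 5784 = $8742
Alice: $4505 × 2958/8742 = $1524.34
Bob: $4505 × 5784/8742 = $2980.66
= Alice: $1524.34, Bob: $2980.66

Alice: $1524.34, Bob: $2980.66


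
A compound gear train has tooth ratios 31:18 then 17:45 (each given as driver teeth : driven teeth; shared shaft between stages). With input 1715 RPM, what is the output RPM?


Stage 1: RPM_B = RPM_A × t_A/t_B = 1715 × 31/18 = 53165/18 ≈ 2953.61
B and C share a shaft → RPM_C = RPM_B
Stage 2: RPM_D = RPM_C × t_C/t_D = RPM_A × (t_A×t_C)/(t_B×t_D)
Overall ratio = (31×17)/(18×45) = 527/810
RPM_D = 1715 × 527/810 = 903805/810
≈ 1115.81 RPM

1115.81 RPM


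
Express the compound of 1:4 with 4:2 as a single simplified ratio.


Compound ratio = (1×4) : (4×2)
= 4:8
GCD = 4
= 1:2

1:2


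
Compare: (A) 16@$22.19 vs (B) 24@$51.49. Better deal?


Deal A: $22.19/16 = $1.3869/unit
Deal B: $51.49/24 = $2.1454/unit
A is cheaper per unit
= Deal A

Deal A


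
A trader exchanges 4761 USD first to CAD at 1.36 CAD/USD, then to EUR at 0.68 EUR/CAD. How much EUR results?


Step 1: 4761 USD × 1.36 = 6474.96 CAD
Step 2: 6474.96 CAD × 0.68 = 4402.97 EUR
Implied rate USD→EUR = 1.36 × 0.68 = 0.9248
= 4402.97 EUR

4402.97 EUR


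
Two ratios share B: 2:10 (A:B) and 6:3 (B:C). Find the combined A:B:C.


Match B: multiply A:B by 6 → 12:60
Multiply B:C by 10 → 60:30
Combined: 12:60:30
GCD = 6
= 2:10:5

2:10:5


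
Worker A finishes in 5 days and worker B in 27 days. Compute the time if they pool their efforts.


Rate of A = 1/5 per day
Rate of B = 1/27 per day
Combined rate = 1/5 + 1/27 = 32/135 ≈ 0.2370 per day
Days = 1 / combined rate = 135/32
≈ 4.22 days

4.22 days


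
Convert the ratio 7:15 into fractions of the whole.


Total parts = 7 + 15 = 22
First part: 7/22 = 7/22
Second part: 15/22 = 15/22
= 7/22 and 15/22

7/22 and 15/22


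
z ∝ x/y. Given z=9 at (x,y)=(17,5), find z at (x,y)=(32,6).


z = k·x/y
Solve for k using the known point: k = z·y/x = 9×5/17 = 45/17 ≈ 2.6471
Now evaluate at x=32, y=6:
z = k × 32 / 6 = (45 × 32) / (17 × 6) = 1440/102
≈ 14.1176

14.1176


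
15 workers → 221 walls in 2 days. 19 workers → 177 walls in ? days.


Days ∝ work / workers, so d₂ = d₁ × (m₁/m₂) × (w₂/w₁)
Workers factor (inverse): 15/19 ≈ 0.7895
Work factor (direct): 177/221 ≈ 0.8009
d₂ = 2 × 15/19 × 177/221 = (2 × 15 × 177) / (19 × 221) = 5310/4199
≈ 1.26 days

1.26 days


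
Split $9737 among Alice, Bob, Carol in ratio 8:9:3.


Total parts = 8 + 9 + 3 = 20
Alice: 9737 × 8/20 = 3894.80
Bob: 9737 × 9/20 = 4381.65
Carol: 9737 × 3/20 = 1460.55
= Alice: $3894.80, Bob: $4381.65, Carol: $1460.55

Alice: $3894.80, Bob: $4381.65, Carol: $1460.55


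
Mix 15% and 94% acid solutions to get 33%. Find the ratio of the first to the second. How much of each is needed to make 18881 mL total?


Let x parts of 15% mix with y parts of 94%.
15x + 94y = 33(x + y)
15x + 94y = 33x + 33y
x(15 - 33) = y(33 - 94)
x/y = (94 - 33)/(33 - 15) = 61/18
Simplify: 61:18
Total parts = 79; one part = 18881/79 = 239.00 mL
15% solution: 61×239.00 = 14579.00 mL
94% solution: 18×239.00 = 4302.00 mL
= ratio 61:18; 14579.00 mL and 4302.00 mL

ratio 61:18; 14579.00 mL and 4302.00 mL


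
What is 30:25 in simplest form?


GCD(30, 25) = 5
30/5 : 25/5
= 6:5

6:5


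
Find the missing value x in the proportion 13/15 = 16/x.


Cross multiply: 13 × x = 15 × 16
13x = 240
x = 240 / 13
= 18.46

18.46


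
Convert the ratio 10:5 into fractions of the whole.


Total parts = 10 + 5 = 15
First part: 10/15 = 2/3
Second part: 5/15 = 1/3
= 2/3 and 1/3

2/3 and 1/3


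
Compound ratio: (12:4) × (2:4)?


Compound ratio = (12×2) : (4×4)
= 24:16
GCD = 8
= 3:2

3:2


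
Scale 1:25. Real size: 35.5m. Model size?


Model size = real / scale
= 35.5 / 25
= 1.4200 m

1.4200 m


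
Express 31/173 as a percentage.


Percentage = (part / whole) × 100
= (31 / 173) × 100
≈ 17.92%

17.92%


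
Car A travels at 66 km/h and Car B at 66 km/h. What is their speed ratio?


Ratio = 66:66
GCD = 66
Simplified = 1:1
Time ratio (same distance) = 1:1
Speed ratio = 1:1

1:1


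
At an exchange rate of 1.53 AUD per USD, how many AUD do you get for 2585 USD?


Amount × rate = 2585 × 1.53
= 3955.05 AUD

3955.05 AUD


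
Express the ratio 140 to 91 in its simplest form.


GCD(140, 91) = 7
140/7 : 91/7
= 20:13

20:13


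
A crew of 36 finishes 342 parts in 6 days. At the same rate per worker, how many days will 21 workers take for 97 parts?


Days ∝ work / workers, so d₂ = d₁ × (m₁/m₂) × (w₂/w₁)
Workers factor (inverse): 36/21 ≈ 1.7143
Work factor (direct): 97/342 ≈ 0.2836
d₂ = 6 × 36/21 × 97/342 = (6 × 36 × 97) / (21 × 342) = 20952/7182
≈ 2.92 days

2.92 days


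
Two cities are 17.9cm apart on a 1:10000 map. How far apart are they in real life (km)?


Real distance = map distance × scale
= 17.9cm × 10000
= 179000 cm = 1790.0 m
= 1.790 km

1.790 km


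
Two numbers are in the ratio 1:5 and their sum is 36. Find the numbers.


Let A = 1k, B = 5k.
1k + 5k = 36
6k = 36 → k = 36/6 = 6
A = 1×6 = 6, B = 5×6 = 30
= A = 6, B = 30

A = 6, B = 30


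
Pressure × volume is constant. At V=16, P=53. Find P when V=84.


Inverse proportion: x × y = constant
k = 16 × 53 = 848
y₂ = k / 84 = 848 / 84
= 10.10

10.10


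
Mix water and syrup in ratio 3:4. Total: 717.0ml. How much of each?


Total parts = 3 + 4 = 7
water: 717.0 × 3/7 = 307.3ml
syrup: 717.0 × 4/7 = 409.7ml
= 307.3ml and 409.7ml

307.3ml and 409.7ml


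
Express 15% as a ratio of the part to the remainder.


15% means 15 parts out of 100; remainder = 85
Part : remainder = 15:85
GCD = 5
= 3:17

3:17


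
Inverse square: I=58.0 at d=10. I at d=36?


I₁d₁² = I₂d₂²
I₂ = I₁ × (d₁/d₂)²
= 58.0 × (10/36)²
= 58.0 × 100/1296
= 5800/1296
≈ 4.4753

4.4753


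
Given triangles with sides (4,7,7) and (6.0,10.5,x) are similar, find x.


Scale factor = 6.0/4 = 1.5
Missing side = 7 × 1.5
= 10.5

10.5


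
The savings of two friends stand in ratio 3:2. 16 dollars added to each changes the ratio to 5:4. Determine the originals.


Let A = 3k, B = 2k.
(3k + 16) / (2k + 16) = 5/4
Cross-multiply: 4(3k + 16) = 5(2k + 16)
12k + 64 = 10k + 80
12k - 10k = 80 - 64
2k = 16
k = 16/2 = 8
A = 3×8 = 24, B = 2×8 = 16
= A = 24, B = 16

A = 24, B = 16


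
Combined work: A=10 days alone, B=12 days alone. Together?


Rate of A = 1/10 per day
Rate of B = 1/12 per day
Combined rate = 1/10 + 1/12 = 22/120 ≈ 0.1833 per day
Days = 1 / combined rate = 120/22
≈ 5.45 days

5.45 days


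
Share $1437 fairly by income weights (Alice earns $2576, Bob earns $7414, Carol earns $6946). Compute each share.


Total income = 2576 + 7414 + 6946 = $16936
Alice: $1437 × 2576/16936 = $218.57
Bob: $1437 × 7414/16936 = $629.07
Carol: $1437 × 6946/16936 = $589.36
= Alice: $218.57, Bob: $629.07, Carol: $589.36

Alice: $218.57, Bob: $629.07, Carol: $589.36


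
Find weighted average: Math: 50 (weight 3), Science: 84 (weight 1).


Numerator = 50×3 + 84×1
= 150 + 84
= 234
Total weight = 4
Weighted avg = 234/4
= 58.50

58.50


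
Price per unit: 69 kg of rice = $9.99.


Unit rate = total / quantity
= 9.99 / 69
= $0.14 per unit

$0.14 per unit


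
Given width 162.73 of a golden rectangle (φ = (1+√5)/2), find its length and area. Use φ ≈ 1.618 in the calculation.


φ = (1 + √5) / 2 ≈ 1.618
Length = width × φ = 162.73 × 1.618 = 263.29714
≈ 263.30
Area = width × length = 162.73 × 263.29714 = 42846.3435922 ≈ 42846.34
= Length: 263.30, Area: 42846.34

Length: 263.30, Area: 42846.34


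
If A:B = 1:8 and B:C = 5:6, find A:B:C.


Match B: multiply A:B by 5 → 5:40
Multiply B:C by 8 → 40:48
Combined: 5:40:48
GCD = 1
= 5:40:48

5:40:48


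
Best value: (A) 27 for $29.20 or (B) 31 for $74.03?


Deal A: $29.20/27 = $1.0815/unit
Deal B: $74.03/31 = $2.3881/unit
A is cheaper per unit
= Deal A

Deal A


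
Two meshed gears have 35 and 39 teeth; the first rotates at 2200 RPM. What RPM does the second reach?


Gear ratio = 35:39 = 35:39
RPM_B = RPM_A × (teeth_A / teeth_B)
= 2200 × (35/39)
= 1974.4 RPM

1974.4 RPM


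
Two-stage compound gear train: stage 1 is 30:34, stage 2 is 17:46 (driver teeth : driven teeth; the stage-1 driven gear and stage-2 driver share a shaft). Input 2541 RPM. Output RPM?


Stage 1: RPM_B = RPM_A × t_A/t_B = 2541 × 30/34 = 76230/34 ≈ 2242.06
B and C share a shaft → RPM_C = RPM_B
Stage 2: RPM_D = RPM_C × t_C/t_D = RPM_A × (t_A×t_C)/(t_B×t_D)
Overall ratio = (30×17)/(34×46) = 510/1564
RPM_D = 2541 × 510/1564 = 1295910/1564
≈ 828.59 RPM

828.59 RPM


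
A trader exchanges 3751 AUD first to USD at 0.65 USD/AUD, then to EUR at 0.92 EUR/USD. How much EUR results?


Step 1: 3751 AUD × 0.65 = 2438.15 USD
Step 2: 2438.15 USD × 0.92 = 2243.10 EUR
Implied rate AUD→EUR = 0.65 × 0.92 = 0.5980
= 2243.10 EUR

2243.10 EUR


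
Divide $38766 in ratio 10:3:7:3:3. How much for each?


Total parts = 10 + 3 + 7 + 3 + 3 = 26
Part 1: 38766 × 10/26 = 14910.00
Part 2: 38766 × 3/26 = 4473.00
Part 3: 38766 × 7/26 = 10437.00
Part 4: 38766 × 3/26 = 4473.00
Part 5: 38766 × 3/26 = 4473.00
= Part 1: $14910.00, Part 2: $4473.00, Part 3: $10437.00, Part 4: $4473.00, Part 5: $4473.00

Part 1: $14910.00, Part 2: $4473.00, Part 3: $10437.00, Part 4: $4473.00, Part 5: $4473.00


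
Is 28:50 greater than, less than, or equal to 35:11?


28/50 = 0.5600
35/11 = 3.1818
0.5600 < 3.1818, so 28:50 is less
= less than

less than


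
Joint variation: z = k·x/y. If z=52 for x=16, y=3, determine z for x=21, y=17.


z = k·x/y
Solve for k using the known point: k = z·y/x = 52×3/16 = 156/16 = 9.7500
Now evaluate at x=21, y=17:
z = k × 21 / 17 = (156 × 21) / (16 × 17) = 3276/272
≈ 12.0441

12.0441


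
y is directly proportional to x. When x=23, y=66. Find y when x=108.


Direct proportion: y/x = constant
k = 66/23 ≈ 2.8696
y₂ = k × 108 = 66 × 108 / 23 = 7128/23
≈ 309.91

309.91


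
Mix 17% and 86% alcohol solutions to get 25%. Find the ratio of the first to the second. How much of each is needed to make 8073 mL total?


Let x parts of 17% mix with y parts of 86%.
17x + 86y = 25(x + y)
17x + 86y = 25x + 25y
x(17 - 25) = y(25 - 86)
x/y = (86 - 25)/(25 - 17) = 61/8
Simplify: 61:8
Total parts = 69; one part = 8073/69 = 117.00 mL
17% solution: 61×117.00 = 7137.00 mL
86% solution: 8×117.00 = 936.00 mL
= ratio 61:8; 7137.00 mL and 936.00 mL

ratio 61:8; 7137.00 mL and 936.00 mL


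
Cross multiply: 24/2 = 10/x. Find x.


Cross multiply: 24 × x = 2 × 10
24x = 20
x = 20 / 24
= 0.83

0.83


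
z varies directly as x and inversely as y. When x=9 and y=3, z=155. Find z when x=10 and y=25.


z = k·x/y
Solve for k using the known point: k = z·y/x = 155×3/9 = 465/9 ≈ 51.6667
Now evaluate at x=10, y=25:
z = k × 10 / 25 = (465 × 10) / (9 × 25) = 4650/225
≈ 20.6667

20.6667


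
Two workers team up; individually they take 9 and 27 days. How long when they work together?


Rate of A = 1/9 per day
Rate of B = 1/27 per day
Combined rate = 1/9 + 1/27 = 36/243 ≈ 0.1481 per day
Days = 1 / combined rate = 243/36
= 6.75 days

6.75 days


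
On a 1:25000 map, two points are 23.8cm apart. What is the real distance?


Real distance = map distance × scale
= 23.8cm × 25000
= 595000 cm = 5950.0 m
= 5.950 km

5.950 km


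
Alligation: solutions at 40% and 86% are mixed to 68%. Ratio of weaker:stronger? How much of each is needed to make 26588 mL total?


Let x parts of 40% mix with y parts of 86%.
40x + 86y = 68(x + y)
40x + 86y = 68x + 68y
x(40 - 68) = y(68 - 86)
x/y = (86 - 68)/(68 - 40) = 18/28
Simplify: 9:14
Total parts = 23; one part = 26588/23 = 1156.00 mL
40% solution: 9×1156.00 = 10404.00 mL
86% solution: 14×1156.00 = 16184.00 mL
= ratio 9:14; 10404.00 mL and 16184.00 mL

ratio 9:14; 10404.00 mL and 16184.00 mL


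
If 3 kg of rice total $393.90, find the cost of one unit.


Unit rate = total / quantity
= 393.90 / 3
= $131.30 per unit

$131.30 per unit


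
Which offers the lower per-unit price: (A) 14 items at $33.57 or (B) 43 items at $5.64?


Deal A: $33.57/14 = $2.3979/unit
Deal B: $5.64/43 = $0.1312/unit
B is cheaper per unit
= Deal B

Deal B


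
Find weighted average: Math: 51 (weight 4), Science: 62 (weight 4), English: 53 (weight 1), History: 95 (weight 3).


Numerator = 51×4 + 62×4 + 53×1 + 95×3
= 204 + 248 + 53 + 285
= 790
Total weight = 12
Weighted avg = 790/12
= 65.83

65.83


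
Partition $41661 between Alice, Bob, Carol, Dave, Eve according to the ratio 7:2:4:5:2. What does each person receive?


Total parts = 7 + 2 + 4 + 5 + 2 = 20
Alice: 41661 × 7/20 = 14581.35
Bob: 41661 × 2/20 = 4166.10
Carol: 41661 × 4/20 = 8332.20
Dave: 41661 × 5/20 = 10415.25
Eve: 41661 × 2/20 = 4166.10
= Alice: $14581.35, Bob: $4166.10, Carol: $8332.20, Dave: $10415.25, Eve: $4166.10

Alice: $14581.35, Bob: $4166.10, Carol: $8332.20, Dave: $10415.25, Eve: $4166.10


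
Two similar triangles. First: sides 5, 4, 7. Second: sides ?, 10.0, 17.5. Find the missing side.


Scale factor = 10.0/4 = 2.5
Missing side = 5 × 2.5
= 12.5

12.5


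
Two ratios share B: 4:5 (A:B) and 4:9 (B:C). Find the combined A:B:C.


Match B: multiply A:B by 4 → 16:20
Multiply B:C by 5 → 20:45
Combined: 16:20:45
GCD = 1
= 16:20:45

16:20:45


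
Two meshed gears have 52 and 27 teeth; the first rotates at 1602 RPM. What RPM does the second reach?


Gear ratio = 52:27 = 52:27
RPM_B = RPM_A × (teeth_A / teeth_B)
= 1602 × (52/27)
= 3085.3 RPM

3085.3 RPM


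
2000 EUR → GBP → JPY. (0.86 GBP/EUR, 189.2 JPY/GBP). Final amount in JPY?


Step 1: 2000 EUR × 0.86 = 1720.00 GBP
Step 2: 1720.00 GBP × 189.2 = 325424.00 JPY
Implied rate EUR→JPY = 0.86 × 189.2 = 162.7120
= 325424.00 JPY

325424.00 JPY


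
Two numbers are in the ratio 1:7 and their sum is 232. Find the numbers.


Let A = 1k, B = 7k.
1k + 7k = 232
8k = 232 → k = 232/8 = 29
A = 1×29 = 29, B = 7×29 = 203
= A = 29, B = 203

A = 29, B = 203


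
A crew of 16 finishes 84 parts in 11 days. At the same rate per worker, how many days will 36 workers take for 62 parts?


Days ∝ work / workers, so d₂ = d₁ × (m₁/m₂) × (w₂/w₁)
Workers factor (inverse): 16/36 ≈ 0.4444
Work factor (direct): 62/84 ≈ 0.7381
d₂ = 11 × 16/36 × 62/84 = (11 × 16 × 62) / (36 × 84) = 10912/3024
≈ 3.61 days

3.61 days


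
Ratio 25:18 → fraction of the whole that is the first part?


Total parts = 25 + 18 = 43
First part: 25/43 = 25/43
= 25/43

25/43


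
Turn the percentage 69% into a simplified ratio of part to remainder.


69% means 69 parts out of 100; remainder = 31
Part : remainder = 69:31
GCD = 1
= 69:31

69:31


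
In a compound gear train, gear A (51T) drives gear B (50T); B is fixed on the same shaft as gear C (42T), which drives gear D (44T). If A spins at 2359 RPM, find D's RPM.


Stage 1: RPM_B = RPM_A × t_A/t_B = 2359 × 51/50 = 120309/50 = 2406.18
B and C share a shaft → RPM_C = RPM_B
Stage 2: RPM_D = RPM_C × t_C/t_D = RPM_A × (t_A×t_C)/(t_B×t_D)
Overall ratio = (51×42)/(50×44) = 2142/2200
RPM_D = 2359 × 2142/2200 = 5052978/2200
≈ 2296.81 RPM

2296.81 RPM


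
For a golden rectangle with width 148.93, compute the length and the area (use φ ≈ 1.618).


φ = (1 + √5) / 2 ≈ 1.618
Length = width × φ = 148.93 × 1.618 = 240.96874
≈ 240.97
Area = width × length = 148.93 × 240.96874 = 35887.4744482 ≈ 35887.47
= Length: 240.97, Area: 35887.47

Length: 240.97, Area: 35887.47


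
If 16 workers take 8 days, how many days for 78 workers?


Inverse proportion: x × y = constant
k = 16 × 8 = 128
y₂ = k / 78 = 128 / 78
= 1.64

1.64


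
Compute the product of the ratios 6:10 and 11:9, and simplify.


Compound ratio = (6×11) : (10×9)
= 66:90
GCD = 6
= 11:15

11:15


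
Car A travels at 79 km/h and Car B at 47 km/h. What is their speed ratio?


Ratio = 79:47
GCD = 1
Simplified = 79:47
Time ratio (same distance) = 47:79
Speed ratio = 79:47

79:47


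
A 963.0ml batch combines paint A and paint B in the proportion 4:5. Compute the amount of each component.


Total parts = 4 + 5 = 9
paint A: 963.0 × 4/9 = 428.0ml
paint B: 963.0 × 5/9 = 535.0ml
= 428.0ml and 535.0ml

428.0ml and 535.0ml


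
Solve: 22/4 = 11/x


Cross multiply: 22 × x = 4 × 11
22x = 44
x = 44 / 22
= 2.00

2.00


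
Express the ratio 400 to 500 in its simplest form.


GCD(400, 500) = 100
400/100 : 500/100
= 4:5

4:5


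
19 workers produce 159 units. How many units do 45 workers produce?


Direct proportion: y/x = constant
k = 159/19 ≈ 8.3684
y₂ = k × 45 = 159 × 45 / 19 = 7155/19
≈ 376.58

376.58


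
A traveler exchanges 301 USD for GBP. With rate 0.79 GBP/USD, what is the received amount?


Amount × rate = 301 × 0.79
= 237.79 GBP

237.79 GBP


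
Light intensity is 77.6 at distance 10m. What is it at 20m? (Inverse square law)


I₁d₁² = I₂d₂²
I₂ = I₁ × (d₁/d₂)²
= 77.6 × (10/20)²
= 77.6 × 100/400
= 7760/400
= 19.4000

19.4000


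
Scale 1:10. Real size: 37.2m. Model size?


Model size = real / scale
= 37.2 / 10
= 3.7200 m

3.7200 m


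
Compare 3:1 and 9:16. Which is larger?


3/1 = 3.0000
9/16 = 0.5625
3.0000 > 0.5625, so 3:1 is greater
= 3:1

3:1


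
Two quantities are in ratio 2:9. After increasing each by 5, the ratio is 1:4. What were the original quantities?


Let A = 2k, B = 9k.
(2k + 5) / (9k + 5) = 1/4
Cross-multiply: 4(2k + 5) = 1(9k + 5)
8k + 20 = 9k + 5
8k - 9k = 5 - 20
-1k = -15
k = -15/-1 = 15
A = 2×15 = 30, B = 9×15 = 135
= A = 30, B = 135

A = 30, B = 135


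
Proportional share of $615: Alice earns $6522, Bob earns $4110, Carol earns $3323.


Total income = 6522 + 4110 + 3323 = $13955
Alice: $615 × 6522/13955 = $287.43
Bob: $615 × 4110/13955 = $181.13
Carol: $615 × 3323/13955 = $146.45
= Alice: $287.43, Bob: $181.13, Carol: $146.45

Alice: $287.43, Bob: $181.13, Carol: $146.45


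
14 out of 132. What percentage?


Percentage = (part / whole) × 100
= (14 / 132) × 100
≈ 10.61%

10.61%


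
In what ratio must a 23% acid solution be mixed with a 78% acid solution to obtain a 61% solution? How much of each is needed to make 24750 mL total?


Let x parts of 23% mix with y parts of 78%.
23x + 78y = 61(x + y)
23x + 78y = 61x + 61y
x(23 - 61) = y(61 - 78)
x/y = (78 - 61)/(61 - 23) = 17/38
Simplify: 17:38
Total parts = 55; one part = 24750/55 = 450.00 mL
23% solution: 17×450.00 = 7650.00 mL
78% solution: 38×450.00 = 17100.00 mL
= ratio 17:38; 7650.00 mL and 17100.00 mL

ratio 17:38; 7650.00 mL and 17100.00 mL


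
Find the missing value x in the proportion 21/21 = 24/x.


Cross multiply: 21 × x = 21 × 24
21x = 504
x = 504 / 21
= 24.00

24.00


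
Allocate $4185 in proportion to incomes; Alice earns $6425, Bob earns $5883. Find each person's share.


Total income = 6425 + 5883 = $12308
Alice: $4185 × 6425/12308 = $2184.65
Bob: $4185 × 5883/12308 = $2000.35
= Alice: $2184.65, Bob: $2000.35

Alice: $2184.65, Bob: $2000.35


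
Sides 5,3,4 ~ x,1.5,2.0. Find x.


Scale factor = 1.5/3 = 0.5
Missing side = 5 × 0.5
= 2.5

2.5


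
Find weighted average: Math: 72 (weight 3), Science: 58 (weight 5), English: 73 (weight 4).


Numerator = 72×3 + 58×5 + 73×4
= 216 + 290 + 292
= 798
Total weight = 12
Weighted avg = 798/12
= 66.50

66.50


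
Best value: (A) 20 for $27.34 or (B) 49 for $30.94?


Deal A: $27.34/20 = $1.3670/unit
Deal B: $30.94/49 = $0.6314/unit
B is cheaper per unit
= Deal B

Deal B


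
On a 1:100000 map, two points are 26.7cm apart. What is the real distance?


Real distance = map distance × scale
= 26.7cm × 100000
= 2670000 cm = 26700.0 m
= 26.700 km

26.700 km


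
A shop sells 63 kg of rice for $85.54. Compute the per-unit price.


Unit rate = total / quantity
= 85.54 / 63
= $1.36 per unit

$1.36 per unit


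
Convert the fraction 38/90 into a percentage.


Percentage = (part / whole) × 100
= (38 / 90) × 100
≈ 42.22%

42.22%


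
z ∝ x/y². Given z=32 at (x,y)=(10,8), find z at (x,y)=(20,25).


z = k·x/y²
Solve for k using the known point: k = z·y²/x = 32×64/10 = 2048/10 = 204.8000
Now evaluate at x=20, y=25:
z = k × 20 / 625 = (2048 × 20) / (10 × 625) = 40960/6250
= 6.5536

6.5536


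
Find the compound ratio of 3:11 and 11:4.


Compound ratio = (3×11) : (11×4)
= 33:44
GCD = 11
= 3:4

3:4


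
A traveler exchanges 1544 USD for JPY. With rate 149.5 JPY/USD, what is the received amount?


Amount × rate = 1544 × 149.5
= 230828.00 JPY

230828.00 JPY


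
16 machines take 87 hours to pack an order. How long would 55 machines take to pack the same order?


Inverse proportion: x × y = constant
k = 16 × 87 = 1392
y₂ = k / 55 = 1392 / 55
= 25.31

25.31


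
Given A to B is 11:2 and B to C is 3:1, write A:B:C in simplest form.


Match B: multiply A:B by 3 → 33:6
Multiply B:C by 2 → 6:2
Combined: 33:6:2
GCD = 1
= 33:6:2

33:6:2


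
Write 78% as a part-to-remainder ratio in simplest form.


78% means 78 parts out of 100; remainder = 22
Part : remainder = 78:22
GCD = 2
= 39:11

39:11


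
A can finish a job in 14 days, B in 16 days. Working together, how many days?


Rate of A = 1/14 per day
Rate of B = 1/16 per day
Combined rate = 1/14 + 1/16 = 30/224 ≈ 0.1339 per day
Days = 1 / combined rate = 224/30
≈ 7.47 days

7.47 days


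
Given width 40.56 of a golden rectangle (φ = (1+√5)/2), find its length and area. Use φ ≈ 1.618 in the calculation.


φ = (1 + √5) / 2 ≈ 1.618
Length = width × φ = 40.56 × 1.618 = 65.62608
≈ 65.63
Area = width × length = 40.56 × 65.62608 = 2661.7938048 ≈ 2661.79
= Length: 65.63, Area: 2661.79

Length: 65.63, Area: 2661.79


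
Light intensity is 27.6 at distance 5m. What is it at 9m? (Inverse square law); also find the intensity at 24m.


I₁d₁² = I₂d₂²
I at 9m = 27.6 × (5/9)² = 27.6 × 25/81 = 690/81 ≈ 8.5185
I at 24m = 27.6 × (5/24)² = 27.6 × 25/576 = 690/576 ≈ 1.1979
= 8.5185 and 1.1979

8.5185 and 1.1979


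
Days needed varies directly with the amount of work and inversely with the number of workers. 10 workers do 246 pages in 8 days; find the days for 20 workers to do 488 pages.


Days ∝ work / workers, so d₂ = d₁ × (m₁/m₂) × (w₂/w₁)
Workers factor (inverse): 10/20 = 0.5000
Work factor (direct): 488/246 ≈ 1.9837
d₂ = 8 × 10/20 × 488/246 = (8 × 10 × 488) / (20 × 246) = 39040/4920
≈ 7.93 days

7.93 days


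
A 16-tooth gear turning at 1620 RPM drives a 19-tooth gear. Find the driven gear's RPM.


Gear ratio = 16:19 = 16:19
RPM_B = RPM_A × (teeth_A / teeth_B)
= 1620 × (16/19)
= 1364.2 RPM

1364.2 RPM


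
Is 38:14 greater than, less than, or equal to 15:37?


38/14 = 2.7143
15/37 = 0.4054
2.7143 > 0.4054, so 38:14 is greater
= greater than

greater than


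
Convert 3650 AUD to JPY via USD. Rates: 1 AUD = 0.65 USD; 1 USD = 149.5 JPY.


Step 1: 3650 AUD × 0.65 = 2372.50 USD
Step 2: 2372.50 USD × 149.5 = 354688.75 JPY
Implied rate AUD→JPY = 0.65 × 149.5 = 97.1750
= 354688.75 JPY

354688.75 JPY


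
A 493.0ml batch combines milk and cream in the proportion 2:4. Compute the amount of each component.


Total parts = 2 + 4 = 6
milk: 493.0 × 2/6 = 164.3ml
cream: 493.0 × 4/6 = 328.7ml
= 164.3ml and 328.7ml

164.3ml and 328.7ml


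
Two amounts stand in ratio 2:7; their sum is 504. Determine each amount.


Let A = 2k, B = 7k.
2k + 7k = 504
9k = 504 → k = 504/9 = 56
A = 2×56 = 112, B = 7×56 = 392
= A = 112, B = 392

A = 112, B = 392


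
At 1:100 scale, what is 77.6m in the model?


Model size = real / scale
= 77.6 / 100
= 0.7760 m

0.7760 m


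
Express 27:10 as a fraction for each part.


Total parts = 27 + 10 = 37
First part: 27/37 = 27/37
Second part: 10/37 = 10/37
= 27/37 and 10/37

27/37 and 10/37


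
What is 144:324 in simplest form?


GCD(144, 324) = 36
144/36 : 324/36
= 4:9

4:9


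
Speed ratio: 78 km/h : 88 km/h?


Ratio = 78:88
GCD = 2
Simplified = 39:44
Time ratio (same distance) = 44:39
Speed ratio = 39:44

39:44


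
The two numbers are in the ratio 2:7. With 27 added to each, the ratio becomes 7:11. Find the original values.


Let A = 2k, B = 7k.
(2k + 27) / (7k + 27) = 7/11
Cross-multiply: 11(2k + 27) = 7(7k + 27)
22k + 297 = 49k + 189
22k - 49k = 189 - 297
-27k = -108
k = -108/-27 = 4
A = 2×4 = 8, B = 7×4 = 28
= A = 8, B = 28

A = 8, B = 28


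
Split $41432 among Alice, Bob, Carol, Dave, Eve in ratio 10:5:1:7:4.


Total parts = 10 + 5 + 1 + 7 + 4 = 27
Alice: 41432 × 10/27 = 15345.19
Bob: 41432 × 5/27 = 7672.59
Carol: 41432 × 1/27 = 1534.52
Dave: 41432 × 7/27 = 10741.63
Eve: 41432 × 4/27 = 6138.07
= Alice: $15345.19, Bob: $7672.59, Carol: $1534.52, Dave: $10741.63, Eve: $6138.07

Alice: $15345.19, Bob: $7672.59, Carol: $1534.52, Dave: $10741.63, Eve: $6138.07


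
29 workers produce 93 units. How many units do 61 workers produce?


Direct proportion: y/x = constant
k = 93/29 ≈ 3.2069
y₂ = k × 61 = 93 × 61 / 29 = 5673/29
≈ 195.62

195.62


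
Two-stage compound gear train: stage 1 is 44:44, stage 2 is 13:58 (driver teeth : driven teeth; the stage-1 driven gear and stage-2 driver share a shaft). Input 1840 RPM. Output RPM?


Stage 1: RPM_B = RPM_A × t_A/t_B = 1840 × 44/44 = 80960/44 = 1840.00
B and C share a shaft → RPM_C = RPM_B
Stage 2: RPM_D = RPM_C × t_C/t_D = RPM_A × (t_A×t_C)/(t_B×t_D)
Overall ratio = (44×13)/(44×58) = 572/2552
RPM_D = 1840 × 572/2552 = 1052480/2552
≈ 412.41 RPM

412.41 RPM


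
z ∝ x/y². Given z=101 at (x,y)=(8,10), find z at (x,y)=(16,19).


z = k·x/y²
Solve for k using the known point: k = z·y²/x = 101×100/8 = 10100/8 = 1262.5000
Now evaluate at x=16, y=19:
z = k × 16 / 361 = (10100 × 16) / (8 × 361) = 161600/2888
≈ 55.9557

55.9557


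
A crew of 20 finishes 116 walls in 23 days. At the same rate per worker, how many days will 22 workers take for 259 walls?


Days ∝ work / workers, so d₂ = d₁ × (m₁/m₂) × (w₂/w₁)
Workers factor (inverse): 20/22 ≈ 0.9091
Work factor (direct): 259/116 ≈ 2.2328
d₂ = 23 × 20/22 × 259/116 = (23 × 20 × 259) / (22 × 116) = 119140/2552
≈ 46.68 days

46.68 days


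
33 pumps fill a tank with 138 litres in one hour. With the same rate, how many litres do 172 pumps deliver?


Direct proportion: y/x = constant
k = 138/33 ≈ 4.1818
y₂ = k × 172 = 138 × 172 / 33 = 23736/33
≈ 719.27

719.27


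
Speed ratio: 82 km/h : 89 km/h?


Ratio = 82:89
GCD = 1
Simplified = 82:89
Time ratio (same distance) = 89:82
Speed ratio = 82:89

82:89


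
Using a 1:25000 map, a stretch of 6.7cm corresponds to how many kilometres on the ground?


Real distance = map distance × scale
= 6.7cm × 25000
= 167500 cm = 1675.0 m
= 1.675 km

1.675 km


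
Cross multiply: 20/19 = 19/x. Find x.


Cross multiply: 20 × x = 19 × 19
20x = 361
x = 361 / 20
= 18.05

18.05


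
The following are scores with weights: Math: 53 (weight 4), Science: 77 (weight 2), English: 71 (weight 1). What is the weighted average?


Numerator = 53×4 + 77×2 + 71×1
= 212 + 154 + 71
= 437
Total weight = 7
Weighted avg = 437/7
= 62.43

62.43


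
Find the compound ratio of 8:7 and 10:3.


Compound ratio = (8×10) : (7×3)
= 80:21
GCD = 1
= 80:21

80:21


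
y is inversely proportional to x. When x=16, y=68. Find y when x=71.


Inverse proportion: x × y = constant
k = 16 × 68 = 1088
y₂ = k / 71 = 1088 / 71
= 15.32

15.32


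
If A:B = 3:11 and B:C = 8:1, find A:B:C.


Match B: multiply A:B by 8 → 24:88
Multiply B:C by 11 → 88:11
Combined: 24:88:11
GCD = 1
= 24:88:11

24:88:11


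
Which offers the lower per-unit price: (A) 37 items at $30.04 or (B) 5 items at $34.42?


Deal A: $30.04/37 = $0.8119/unit
Deal B: $34.42/5 = $6.8840/unit
A is cheaper per unit
= Deal A

Deal A


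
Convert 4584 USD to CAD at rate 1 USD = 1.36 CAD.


Amount × rate = 4584 × 1.36
= 6234.24 CAD

6234.24 CAD


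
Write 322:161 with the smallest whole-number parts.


GCD(322, 161) = 161
322/161 : 161/161
= 2:1

2:1


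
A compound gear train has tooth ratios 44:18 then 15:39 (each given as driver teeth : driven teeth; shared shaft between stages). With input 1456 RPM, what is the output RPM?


Stage 1: RPM_B = RPM_A × t_A/t_B = 1456 × 44/18 = 64064/18 ≈ 3559.11
B and C share a shaft → RPM_C = RPM_B
Stage 2: RPM_D = RPM_C × t_C/t_D = RPM_A × (t_A×t_C)/(t_B×t_D)
Overall ratio = (44×15)/(18×39) = 660/702
RPM_D = 1456 × 660/702 = 960960/702
≈ 1368.89 RPM

1368.89 RPM


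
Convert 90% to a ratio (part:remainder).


90% means 90 parts out of 100; remainder = 10
Part : remainder = 90:10
GCD = 10
= 9:1

9:1


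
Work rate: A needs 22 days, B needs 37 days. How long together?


Rate of A = 1/22 per day
Rate of B = 1/37 per day
Combined rate = 1/22 + 1/37 = 59/814 ≈ 0.0725 per day
Days = 1 / combined rate = 814/59
≈ 13.80 days

13.80 days


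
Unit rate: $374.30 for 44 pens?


Unit rate = total / quantity
= 374.30 / 44
= $8.51 per unit

$8.51 per unit


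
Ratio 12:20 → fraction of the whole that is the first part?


Total parts = 12 + 20 = 32
First part: 12/32 = 3/8
= 3/8

3/8


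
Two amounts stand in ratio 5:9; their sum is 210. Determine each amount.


Let A = 5k, B = 9k.
5k + 9k = 210
14k = 210 → k = 210/14 = 15
A = 5×15 = 75, B = 9×15 = 135
= A = 75, B = 135

A = 75, B = 135


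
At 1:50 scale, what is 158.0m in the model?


Model size = real / scale
= 158.0 / 50
= 3.1600 m

3.1600 m


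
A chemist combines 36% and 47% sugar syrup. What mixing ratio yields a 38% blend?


Let x parts of 36% mix with y parts of 47%.
36x + 47y = 38(x + y)
36x + 47y = 38x + 38y
x(36 - 38) = y(38 - 47)
x/y = (47 - 38)/(38 - 36) = 9/2
Simplify: 9:2
= 9:2

9:2


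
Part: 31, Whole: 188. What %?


Percentage = (part / whole) × 100
= (31 / 188) × 100
≈ 16.49%

16.49%


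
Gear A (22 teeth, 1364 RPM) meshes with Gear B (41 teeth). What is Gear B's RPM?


Gear ratio = 22:41 = 22:41
RPM_B = RPM_A × (teeth_A / teeth_B)
= 1364 × (22/41)
= 731.9 RPM

731.9 RPM


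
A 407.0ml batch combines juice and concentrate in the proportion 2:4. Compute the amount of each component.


Total parts = 2 + 4 = 6
juice: 407.0 × 2/6 = 135.7ml
concentrate: 407.0 × 4/6 = 271.3ml
= 135.7ml and 271.3ml

135.7ml and 271.3ml


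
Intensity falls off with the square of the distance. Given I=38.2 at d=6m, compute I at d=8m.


I₁d₁² = I₂d₂²
I₂ = I₁ × (d₁/d₂)²
= 38.2 × (6/8)²
= 38.2 × 36/64
= 1375.2/64
= 21.4875

21.4875


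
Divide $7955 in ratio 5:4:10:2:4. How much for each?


Total parts = 5 + 4 + 10 + 2 + 4 = 25
Part 1: 7955 × 5/25 = 1591.00
Part 2: 7955 × 4/25 = 1272.80
Part 3: 7955 × 10/25 = 3182.00
Part 4: 7955 × 2/25 = 636.40
Part 5: 7955 × 4/25 = 1272.80
= Part 1: $1591.00, Part 2: $1272.80, Part 3: $3182.00, Part 4: $636.40, Part 5: $1272.80

Part 1: $1591.00, Part 2: $1272.80, Part 3: $3182.00, Part 4: $636.40, Part 5: $1272.80


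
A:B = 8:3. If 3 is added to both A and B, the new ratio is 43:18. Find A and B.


Let A = 8k, B = 3k.
(8k + 3) / (3k + 3) = 43/18
Cross-multiply: 18(8k + 3) = 43(3k + 3)
144k + 54 = 129k + 129
144k - 129k = 129 - 54
15k = 75
k = 75/15 = 5
A = 8×5 = 40, B = 3×5 = 15
= A = 40, B = 15

A = 40, B = 15


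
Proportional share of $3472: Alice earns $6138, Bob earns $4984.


Total income = 6138 + 4984 = $11122
Alice: $3472 × 6138/11122 = $1916.12
Bob: $3472 × 4984/11122 = $1555.88
= Alice: $1916.12, Bob: $1555.88

Alice: $1916.12, Bob: $1555.88


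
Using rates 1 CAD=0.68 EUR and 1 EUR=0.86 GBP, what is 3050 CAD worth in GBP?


Step 1: 3050 CAD × 0.68 = 2074.00 EUR
Step 2: 2074.00 EUR × 0.86 = 1783.64 GBP
Implied rate CAD→GBP = 0.68 × 0.86 = 0.5848
= 1783.64 GBP

1783.64 GBP


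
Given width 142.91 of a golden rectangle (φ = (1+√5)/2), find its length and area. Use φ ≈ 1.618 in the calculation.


φ = (1 + √5) / 2 ≈ 1.618
Length = width × φ = 142.91 × 1.618 = 231.22838
≈ 231.23
Area = width × length = 142.91 × 231.22838 = 33044.8477858 ≈ 33044.85
= Length: 231.23, Area: 33044.85

Length: 231.23, Area: 33044.85


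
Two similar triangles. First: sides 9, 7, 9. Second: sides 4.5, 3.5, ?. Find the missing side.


Scale factor = 4.5/9 = 0.5
Missing side = 9 × 0.5
= 4.5

4.5


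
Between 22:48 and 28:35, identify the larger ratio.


22/48 = 0.4583
28/35 = 0.8000
0.4583 < 0.8000, so 22:48 is less
= 28:35

28:35


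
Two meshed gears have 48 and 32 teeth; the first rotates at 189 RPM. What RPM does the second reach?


Gear ratio = 48:32 = 3:2
RPM_B = RPM_A × (teeth_A / teeth_B)
= 189 × (48/32)
= 283.5 RPM

283.5 RPM
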